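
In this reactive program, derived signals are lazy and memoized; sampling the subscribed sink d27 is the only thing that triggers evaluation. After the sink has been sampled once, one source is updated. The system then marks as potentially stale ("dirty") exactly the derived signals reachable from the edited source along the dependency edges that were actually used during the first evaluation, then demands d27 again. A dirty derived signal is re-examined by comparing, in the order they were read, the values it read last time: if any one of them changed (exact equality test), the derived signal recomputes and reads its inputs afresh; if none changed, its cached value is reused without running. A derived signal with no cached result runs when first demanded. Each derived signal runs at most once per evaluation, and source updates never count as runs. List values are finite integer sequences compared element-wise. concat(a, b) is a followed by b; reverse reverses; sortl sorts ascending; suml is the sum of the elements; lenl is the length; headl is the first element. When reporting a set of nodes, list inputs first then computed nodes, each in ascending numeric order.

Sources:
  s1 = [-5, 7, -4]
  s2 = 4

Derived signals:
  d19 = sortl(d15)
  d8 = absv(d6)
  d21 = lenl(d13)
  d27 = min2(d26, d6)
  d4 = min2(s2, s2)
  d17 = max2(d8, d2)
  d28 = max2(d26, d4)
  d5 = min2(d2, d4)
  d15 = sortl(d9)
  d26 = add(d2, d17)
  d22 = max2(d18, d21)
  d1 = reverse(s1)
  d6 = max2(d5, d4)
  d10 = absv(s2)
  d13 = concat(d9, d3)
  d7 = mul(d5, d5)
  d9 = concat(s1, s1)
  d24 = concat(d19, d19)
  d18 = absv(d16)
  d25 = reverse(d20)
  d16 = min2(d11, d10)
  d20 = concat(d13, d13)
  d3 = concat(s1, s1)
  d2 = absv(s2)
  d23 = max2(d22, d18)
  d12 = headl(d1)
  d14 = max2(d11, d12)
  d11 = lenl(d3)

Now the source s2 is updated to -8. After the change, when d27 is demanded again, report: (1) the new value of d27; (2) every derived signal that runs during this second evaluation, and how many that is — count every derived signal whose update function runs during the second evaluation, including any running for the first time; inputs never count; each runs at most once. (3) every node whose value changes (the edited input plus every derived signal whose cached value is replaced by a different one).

Demanding d27 again yields -8.
8 derived signals run: d2, d4, d5, d6, d8, d17, d26, d27.
The nodes whose values change: s2, d2, d4, d5, d6, d8, d17, d26, d27.

First demand of the output computes:
  d2 = absv(4) = 4
  d4 = min2(4, 4) = 4
  d5 = min2(4, 4) = 4
  d6 = max2(4, 4) = 4
  d8 = absv(4) = 4
  d17 = max2(4, 4) = 4
  d26 = add(4, 4) = 8
  d27 = min2(8, 4) = 4

After the edit, cleaning proceeds:
  d2: a read changed (s2 4->-8) — executes, giving 8.
  d4: a read changed (s2 4->-8; s2 4->-8) — executes, giving -8.
  d5: a read changed (d2 4->8; d4 4->-8) — executes, giving -8.
  d6: a read changed (d5 4->-8; d4 4->-8) — executes, giving -8.
  d8: a read changed (d6 4->-8) — executes, giving 8.
  d17: a read changed (d8 4->8; d2 4->8) — executes, giving 8.
  d26: a read changed (d2 4->8; d17 4->8) — executes, giving 16.
  d27: a read changed (d26 8->16; d6 4->-8) — executes, giving -8.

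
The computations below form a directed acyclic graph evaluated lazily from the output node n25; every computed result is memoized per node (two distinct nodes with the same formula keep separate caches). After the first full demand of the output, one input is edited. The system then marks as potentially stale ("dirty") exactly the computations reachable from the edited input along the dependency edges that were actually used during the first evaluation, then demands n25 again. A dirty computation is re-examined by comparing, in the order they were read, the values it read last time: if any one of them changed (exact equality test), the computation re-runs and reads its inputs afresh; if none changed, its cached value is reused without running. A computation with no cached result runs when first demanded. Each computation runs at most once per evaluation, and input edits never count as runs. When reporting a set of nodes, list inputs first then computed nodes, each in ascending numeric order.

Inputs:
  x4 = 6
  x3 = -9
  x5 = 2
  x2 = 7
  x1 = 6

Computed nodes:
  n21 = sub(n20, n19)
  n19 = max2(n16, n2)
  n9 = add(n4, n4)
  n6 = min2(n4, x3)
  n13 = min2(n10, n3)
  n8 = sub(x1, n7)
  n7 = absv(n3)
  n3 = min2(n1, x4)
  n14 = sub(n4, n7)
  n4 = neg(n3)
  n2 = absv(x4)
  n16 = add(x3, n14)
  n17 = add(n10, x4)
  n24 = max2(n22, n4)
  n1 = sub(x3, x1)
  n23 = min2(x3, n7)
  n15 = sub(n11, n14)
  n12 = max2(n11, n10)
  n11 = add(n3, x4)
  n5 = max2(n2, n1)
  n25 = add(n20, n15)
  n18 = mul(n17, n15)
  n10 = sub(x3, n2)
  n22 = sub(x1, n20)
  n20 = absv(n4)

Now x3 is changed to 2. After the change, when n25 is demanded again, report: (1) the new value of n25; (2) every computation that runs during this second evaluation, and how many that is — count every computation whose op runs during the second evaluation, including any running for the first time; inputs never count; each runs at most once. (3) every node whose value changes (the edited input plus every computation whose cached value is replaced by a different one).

First demand of the output computes:
  n1 = sub(-9, 6) = -15
  n3 = min2(-15, 6) = -15
  n4 = neg(-15) = 15
  n7 = absv(-15) = 15
  n11 = add(-15, 6) = -9
  n14 = sub(15, 15) = 0
  n15 = sub(-9, 0) = -9
  n20 = absv(15) = 15
  n25 = add(15, -9) = 6

After the edit, cleaning proceeds:
  n1: a read changed (x3 -9->2) — executes, giving -4.
  n3: a read changed (n1 -15->-4) — executes, giving -4.
  n4: a read changed (n3 -15->-4) — executes, giving 4.
  n7: a read changed (n3 -15->-4) — executes, giving 4.
  n11: a read changed (n3 -15->-4) — executes, giving 2.
  n14: a read changed (n4 15->4; n7 15->4) — executes, giving 0 — identical to its old value.
  n15: a read changed (n11 -9->2) — executes, giving 2.
  n20: a read changed (n4 15->4) — executes, giving 4.
  n25: a read changed (n20 15->4; n15 -9->2) — executes, giving 6 — identical to its old value.

Demanding n25 again yields 6.
9 computations run: n1, n3, n4, n7, n11, n14, n15, n20, n25.
The nodes whose values change: x3, n1, n3, n4, n7, n11, n15, n20.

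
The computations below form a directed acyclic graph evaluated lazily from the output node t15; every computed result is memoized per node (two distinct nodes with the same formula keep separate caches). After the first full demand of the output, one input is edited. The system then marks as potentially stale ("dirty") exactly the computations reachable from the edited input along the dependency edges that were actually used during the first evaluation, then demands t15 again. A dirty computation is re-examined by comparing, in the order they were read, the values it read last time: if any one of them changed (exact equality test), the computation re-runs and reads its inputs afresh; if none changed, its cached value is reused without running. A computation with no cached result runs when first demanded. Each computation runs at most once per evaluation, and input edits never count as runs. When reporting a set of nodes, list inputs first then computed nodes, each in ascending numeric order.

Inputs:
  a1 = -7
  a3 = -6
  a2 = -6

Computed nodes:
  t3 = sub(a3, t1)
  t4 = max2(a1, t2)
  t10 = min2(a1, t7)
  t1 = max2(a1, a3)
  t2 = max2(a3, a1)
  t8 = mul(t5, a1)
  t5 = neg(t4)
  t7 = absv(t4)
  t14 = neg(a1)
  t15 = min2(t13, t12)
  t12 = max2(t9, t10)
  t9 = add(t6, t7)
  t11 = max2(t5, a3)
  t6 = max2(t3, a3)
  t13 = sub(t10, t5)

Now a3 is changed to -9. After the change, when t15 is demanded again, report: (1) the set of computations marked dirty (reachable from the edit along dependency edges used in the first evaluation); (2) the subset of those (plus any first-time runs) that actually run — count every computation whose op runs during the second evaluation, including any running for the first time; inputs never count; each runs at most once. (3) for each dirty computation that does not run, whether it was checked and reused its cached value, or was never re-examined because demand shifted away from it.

The edit dirties: t1, t2, t3, t4, t5, t6, t7, t9, t10, t12, t13, t15.
12 computations run: t1, t2, t3, t4, t5, t6, t7, t9, t10, t12, t13, t15.
No dirty computation escaped a run.

First demand of the output computes:
  t1 = max2(-7, -6) = -6
  t2 = max2(-6, -7) = -6
  t3 = sub(-6, -6) = 0
  t4 = max2(-7, -6) = -6
  t5 = neg(-6) = 6
  t6 = max2(0, -6) = 0
  t7 = absv(-6) = 6
  t9 = add(0, 6) = 6
  t10 = min2(-7, 6) = -7
  t12 = max2(6, -7) = 6
  t13 = sub(-7, 6) = -13
  t15 = min2(-13, 6) = -13

After the edit, cleaning proceeds:
  t1: a read changed (a3 -6->-9) — executes, giving -7.
  t2: a read changed (a3 -6->-9) — executes, giving -7.
  t3: a read changed (a3 -6->-9; t1 -6->-7) — executes, giving -2.
  t4: a read changed (t2 -6->-7) — executes, giving -7.
  t5: a read changed (t4 -6->-7) — executes, giving 7.
  t6: a read changed (t3 0->-2; a3 -6->-9) — executes, giving -2.
  t7: a read changed (t4 -6->-7) — executes, giving 7.
  t9: a read changed (t6 0->-2; t7 6->7) — executes, giving 5.
  t10: a read changed (t7 6->7) — executes, giving -7 — identical to its old value.
  t12: a read changed (t9 6->5) — executes, giving 5.
  t13: a read changed (t5 6->7) — executes, giving -14.
  t15: a read changed (t13 -13->-14; t12 6->5) — executes, giving -14.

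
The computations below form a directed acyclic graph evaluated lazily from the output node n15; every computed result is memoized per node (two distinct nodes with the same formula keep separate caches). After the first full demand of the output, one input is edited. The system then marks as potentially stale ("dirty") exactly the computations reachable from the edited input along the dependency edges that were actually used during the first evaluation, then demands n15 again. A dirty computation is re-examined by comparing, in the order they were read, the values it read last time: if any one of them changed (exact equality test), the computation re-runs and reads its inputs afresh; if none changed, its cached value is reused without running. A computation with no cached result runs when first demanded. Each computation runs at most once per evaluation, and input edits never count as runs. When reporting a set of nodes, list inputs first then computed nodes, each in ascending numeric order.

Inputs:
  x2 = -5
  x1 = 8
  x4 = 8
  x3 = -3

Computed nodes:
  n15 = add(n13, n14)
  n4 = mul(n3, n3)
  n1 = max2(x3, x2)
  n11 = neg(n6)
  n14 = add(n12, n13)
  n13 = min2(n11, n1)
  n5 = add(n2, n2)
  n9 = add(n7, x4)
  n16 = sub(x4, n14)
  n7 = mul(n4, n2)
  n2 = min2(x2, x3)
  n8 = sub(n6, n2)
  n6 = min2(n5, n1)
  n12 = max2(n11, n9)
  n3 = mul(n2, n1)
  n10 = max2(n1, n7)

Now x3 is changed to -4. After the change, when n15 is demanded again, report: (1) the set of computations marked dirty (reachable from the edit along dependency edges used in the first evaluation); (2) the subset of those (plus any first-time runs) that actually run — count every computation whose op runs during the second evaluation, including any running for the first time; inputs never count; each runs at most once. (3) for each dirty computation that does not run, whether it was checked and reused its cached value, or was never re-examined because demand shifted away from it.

First demand of the output computes:
  n1 = max2(-3, -5) = -3
  n2 = min2(-5, -3) = -5
  n3 = mul(-5, -3) = 15
  n4 = mul(15, 15) = 225
  n5 = add(-5, -5) = -10
  n6 = min2(-10, -3) = -10
  n7 = mul(225, -5) = -1125
  n9 = add(-1125, 8) = -1117
  n11 = neg(-10) = 10
  n12 = max2(10, -1117) = 10
  n13 = min2(10, -3) = -3
  n14 = add(10, -3) = 7
  n15 = add(-3, 7) = 4

After the edit, cleaning proceeds:
  n1: a read changed (x3 -3->-4) — executes, giving -4.
  n2: a read changed (x3 -3->-4) — executes, giving -5 — identical to its old value.
  n3: a read changed (n1 -3->-4) — executes, giving 20.
  n4: a read changed (n3 15->20; n3 15->20) — executes, giving 400.
  n5: dirty, but its reads are unchanged (n2 unchanged, n2 unchanged); cached -10 stands.
  n6: a read changed (n1 -3->-4) — executes, giving -10 — identical to its old value.
  n7: a read changed (n4 225->400) — executes, giving -2000.
  n9: a read changed (n7 -1125->-2000) — executes, giving -1992.
  n11: dirty, but its reads are unchanged (n6 unchanged); cached 10 stands.
  n12: a read changed (n9 -1117->-1992) — executes, giving 10 — identical to its old value.
  n13: a read changed (n1 -3->-4) — executes, giving -4.
  n14: a read changed (n13 -3->-4) — executes, giving 6.
  n15: a read changed (n13 -3->-4; n14 7->6) — executes, giving 2.

Note where the cutoff bites: n5 is checked, finds nothing changed, and keeps its cache.

The edit dirties: n1, n2, n3, n4, n5, n6, n7, n9, n11, n12, n13, n14, n15.
11 computations run: n1, n2, n3, n4, n6, n7, n9, n12, n13, n14, n15.
Cache hits after checking: n5, n11.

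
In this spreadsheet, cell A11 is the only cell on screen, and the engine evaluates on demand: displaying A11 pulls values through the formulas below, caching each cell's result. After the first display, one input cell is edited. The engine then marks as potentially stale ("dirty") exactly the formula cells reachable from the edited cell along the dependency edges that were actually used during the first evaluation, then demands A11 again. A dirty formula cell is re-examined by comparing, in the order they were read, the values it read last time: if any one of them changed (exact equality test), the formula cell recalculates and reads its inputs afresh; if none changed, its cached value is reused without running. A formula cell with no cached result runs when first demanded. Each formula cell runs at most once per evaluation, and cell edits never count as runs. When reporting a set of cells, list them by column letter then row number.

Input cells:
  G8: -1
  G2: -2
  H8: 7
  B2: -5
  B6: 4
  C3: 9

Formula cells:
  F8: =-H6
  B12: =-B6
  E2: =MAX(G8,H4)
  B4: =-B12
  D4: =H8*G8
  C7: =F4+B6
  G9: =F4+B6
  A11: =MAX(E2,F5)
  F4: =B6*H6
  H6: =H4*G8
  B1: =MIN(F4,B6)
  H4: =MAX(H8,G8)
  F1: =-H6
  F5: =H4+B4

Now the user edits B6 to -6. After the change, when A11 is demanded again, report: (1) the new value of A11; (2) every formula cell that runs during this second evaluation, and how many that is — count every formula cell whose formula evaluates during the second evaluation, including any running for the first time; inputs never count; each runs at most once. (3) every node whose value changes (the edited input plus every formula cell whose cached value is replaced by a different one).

A11 now evaluates to 7.
Run set: A11, B4, B12, F5 (4 run).
Changed values: A11, B4, B6, B12, F5.

Initial pass — values computed on the first demand:
  B12 = -(4) = -4
  B4 = -(-4) = 4
  H4 = MAX(7, -1) = 7
  E2 = MAX(-1, 7) = 7
  F5 = 7 + 4 = 11
  A11 = MAX(7, 11) = 11

Second demand — change propagation:
  B12: re-runs because B6 4->-6; new result 6.
  B4: re-runs because B12 -4->6; new result -6.
  F5: re-runs because B4 4->-6; new result 1.
  A11: re-runs because F5 11->1; new result 7.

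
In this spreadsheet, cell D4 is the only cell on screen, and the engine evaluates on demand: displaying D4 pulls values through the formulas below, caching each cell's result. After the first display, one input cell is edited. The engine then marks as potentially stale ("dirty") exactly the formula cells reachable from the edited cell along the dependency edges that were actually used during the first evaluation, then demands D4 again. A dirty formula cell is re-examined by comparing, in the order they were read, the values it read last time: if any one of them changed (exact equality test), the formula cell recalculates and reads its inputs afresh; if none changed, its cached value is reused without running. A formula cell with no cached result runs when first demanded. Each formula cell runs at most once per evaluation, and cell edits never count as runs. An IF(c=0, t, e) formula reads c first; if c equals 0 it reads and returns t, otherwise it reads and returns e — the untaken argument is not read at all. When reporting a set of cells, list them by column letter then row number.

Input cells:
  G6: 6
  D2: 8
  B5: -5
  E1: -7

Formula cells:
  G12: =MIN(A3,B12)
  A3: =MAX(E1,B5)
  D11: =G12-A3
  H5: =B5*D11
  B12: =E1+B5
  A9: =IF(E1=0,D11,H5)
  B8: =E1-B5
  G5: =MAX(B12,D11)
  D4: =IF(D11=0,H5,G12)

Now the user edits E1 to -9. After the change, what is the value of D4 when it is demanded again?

D4 now evaluates to -14.

Initial pass — values computed on the first demand:
  A3 = MAX(-7, -5) = -5
  B12 = -7 + -5 = -12
  G12 = MIN(-5, -12) = -12
  D11 = -12 - -5 = -7
  D4 = IF(D11=0: D11=-7 -> else branch G12) = -12

Second demand — change propagation:
  A3: re-runs because E1 -7->-9; new result -5 (unchanged).
  B12: re-runs because E1 -7->-9; new result -14.
  G12: re-runs because B12 -12->-14; new result -14.
  D11: re-runs because G12 -12->-14; new result -9.
  D4: re-runs because D11 -7->-9; G12 -12->-14; new result -14.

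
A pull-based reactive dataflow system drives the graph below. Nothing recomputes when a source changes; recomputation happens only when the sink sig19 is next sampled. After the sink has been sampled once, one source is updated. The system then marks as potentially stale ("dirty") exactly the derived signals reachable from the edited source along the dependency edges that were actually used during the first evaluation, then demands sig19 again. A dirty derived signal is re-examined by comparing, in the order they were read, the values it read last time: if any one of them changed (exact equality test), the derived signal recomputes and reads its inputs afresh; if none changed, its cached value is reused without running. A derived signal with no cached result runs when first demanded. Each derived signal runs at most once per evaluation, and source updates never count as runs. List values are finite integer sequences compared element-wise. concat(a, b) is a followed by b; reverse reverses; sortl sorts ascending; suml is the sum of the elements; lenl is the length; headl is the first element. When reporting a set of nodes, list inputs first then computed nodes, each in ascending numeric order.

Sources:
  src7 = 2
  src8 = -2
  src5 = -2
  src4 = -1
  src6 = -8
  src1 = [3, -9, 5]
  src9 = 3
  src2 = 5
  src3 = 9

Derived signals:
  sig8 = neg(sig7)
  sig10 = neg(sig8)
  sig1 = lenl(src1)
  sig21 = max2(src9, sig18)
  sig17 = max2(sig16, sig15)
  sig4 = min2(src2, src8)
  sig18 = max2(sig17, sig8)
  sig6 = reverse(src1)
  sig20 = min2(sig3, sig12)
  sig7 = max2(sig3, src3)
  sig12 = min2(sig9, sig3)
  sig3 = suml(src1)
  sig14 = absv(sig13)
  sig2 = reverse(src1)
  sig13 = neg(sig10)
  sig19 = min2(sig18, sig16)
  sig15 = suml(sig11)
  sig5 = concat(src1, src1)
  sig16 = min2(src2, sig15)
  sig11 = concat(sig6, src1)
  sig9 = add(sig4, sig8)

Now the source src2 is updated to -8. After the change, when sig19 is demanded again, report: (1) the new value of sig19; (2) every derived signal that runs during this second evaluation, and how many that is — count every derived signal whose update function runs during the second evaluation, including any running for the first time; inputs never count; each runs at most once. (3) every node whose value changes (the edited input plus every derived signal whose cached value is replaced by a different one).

First evaluation (everything demanded from the output):
  sig3 = suml([3, -9, 5]) = -1
  sig6 = reverse([3, -9, 5]) = [5, -9, 3]
  sig7 = max2(-1, 9) = 9
  sig8 = neg(9) = -9
  sig11 = concat([5, -9, 3], [3, -9, 5]) = [5, -9, 3, 3, -9, 5]
  sig15 = suml([5, -9, 3, 3, -9, 5]) = -2
  sig16 = min2(5, -2) = -2
  sig17 = max2(-2, -2) = -2
  sig18 = max2(-2, -9) = -2
  sig19 = min2(-2, -2) = -2

Propagation after the edit:
  sig16: runs — src2 5->-8; result -8.
  sig17: runs — sig16 -2->-8; result -2 (same value as before).
  sig18: checked — values it read are unchanged (sig17 unchanged, sig8 unchanged); reused cached -2 without running.
  sig19: runs — sig16 -2->-8; result -8.

Key observation: the cutoff stops propagation at sig18 — its inputs' values are unchanged, so it reuses its cache.

New value of sig19: -8.
Derived signals that run: sig16, sig17, sig19 — 3 in total.
Values that change: src2, sig16, sig19.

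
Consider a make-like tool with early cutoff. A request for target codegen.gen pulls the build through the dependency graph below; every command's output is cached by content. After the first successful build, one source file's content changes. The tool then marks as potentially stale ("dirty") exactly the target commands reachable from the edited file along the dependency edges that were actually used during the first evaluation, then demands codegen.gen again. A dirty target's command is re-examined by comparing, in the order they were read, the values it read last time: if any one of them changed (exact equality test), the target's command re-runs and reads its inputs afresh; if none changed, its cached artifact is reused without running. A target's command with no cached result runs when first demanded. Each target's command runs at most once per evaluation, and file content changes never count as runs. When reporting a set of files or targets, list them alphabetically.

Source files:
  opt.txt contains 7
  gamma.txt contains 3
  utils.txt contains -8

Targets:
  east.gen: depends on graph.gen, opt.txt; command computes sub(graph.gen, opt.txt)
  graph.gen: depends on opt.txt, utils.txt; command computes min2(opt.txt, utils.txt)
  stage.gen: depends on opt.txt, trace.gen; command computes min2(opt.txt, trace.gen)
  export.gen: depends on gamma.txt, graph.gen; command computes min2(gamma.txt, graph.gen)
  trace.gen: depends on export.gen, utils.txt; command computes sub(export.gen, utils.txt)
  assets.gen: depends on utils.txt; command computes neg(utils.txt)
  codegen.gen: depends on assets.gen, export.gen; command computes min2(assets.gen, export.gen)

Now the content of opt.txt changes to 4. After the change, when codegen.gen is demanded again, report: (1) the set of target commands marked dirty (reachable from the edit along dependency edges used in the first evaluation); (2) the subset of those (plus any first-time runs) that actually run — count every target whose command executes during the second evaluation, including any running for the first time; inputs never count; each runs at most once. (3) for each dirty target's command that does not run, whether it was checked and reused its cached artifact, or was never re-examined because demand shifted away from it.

First demand of the output computes:
  assets.gen = neg(-8) = 8
  graph.gen = min2(7, -8) = -8
  export.gen = min2(3, -8) = -8
  codegen.gen = min2(8, -8) = -8

After the edit, cleaning proceeds:
  graph.gen: a read changed (opt.txt 7->4) — executes, giving -8 — identical to its old value.
  export.gen: dirty, but its reads are unchanged (gamma.txt unchanged, graph.gen unchanged); cached -8 stands.
  codegen.gen: dirty, but its reads are unchanged (assets.gen unchanged, export.gen unchanged); cached -8 stands.

Note the absorption at graph.gen: it re-runs yet its value is the same, leaving the output's value untouched.

The edit dirties: codegen.gen, export.gen, graph.gen.
1 target commands run: graph.gen.
Cache hits after checking: codegen.gen, export.gen.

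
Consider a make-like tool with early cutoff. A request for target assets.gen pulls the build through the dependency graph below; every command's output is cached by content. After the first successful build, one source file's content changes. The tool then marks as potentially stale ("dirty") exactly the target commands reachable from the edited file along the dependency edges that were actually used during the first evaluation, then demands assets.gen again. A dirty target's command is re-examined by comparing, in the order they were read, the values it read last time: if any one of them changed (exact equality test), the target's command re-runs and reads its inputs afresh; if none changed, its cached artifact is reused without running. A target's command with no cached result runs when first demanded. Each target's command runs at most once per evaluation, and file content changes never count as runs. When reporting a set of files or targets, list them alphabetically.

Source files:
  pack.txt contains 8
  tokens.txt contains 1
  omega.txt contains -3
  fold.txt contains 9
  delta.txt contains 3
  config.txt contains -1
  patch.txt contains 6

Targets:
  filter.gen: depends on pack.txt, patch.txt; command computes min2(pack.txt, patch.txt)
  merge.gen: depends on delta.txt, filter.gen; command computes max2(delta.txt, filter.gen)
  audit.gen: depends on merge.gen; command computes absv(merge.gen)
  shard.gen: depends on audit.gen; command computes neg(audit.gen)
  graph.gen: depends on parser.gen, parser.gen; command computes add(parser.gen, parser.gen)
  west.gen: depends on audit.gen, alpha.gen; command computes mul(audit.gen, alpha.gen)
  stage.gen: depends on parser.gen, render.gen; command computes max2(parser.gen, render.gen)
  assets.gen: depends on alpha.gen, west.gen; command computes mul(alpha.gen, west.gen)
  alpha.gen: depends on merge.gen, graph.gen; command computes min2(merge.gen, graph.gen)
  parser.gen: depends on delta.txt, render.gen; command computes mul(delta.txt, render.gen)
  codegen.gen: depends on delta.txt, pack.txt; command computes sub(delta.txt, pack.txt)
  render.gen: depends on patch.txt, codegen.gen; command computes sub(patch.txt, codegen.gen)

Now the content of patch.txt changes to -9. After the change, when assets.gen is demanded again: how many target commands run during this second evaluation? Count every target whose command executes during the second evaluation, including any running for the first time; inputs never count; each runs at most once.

First demand of the output computes:
  codegen.gen = sub(3, 8) = -5
  filter.gen = min2(8, 6) = 6
  merge.gen = max2(3, 6) = 6
  audit.gen = absv(6) = 6
  render.gen = sub(6, -5) = 11
  parser.gen = mul(3, 11) = 33
  graph.gen = add(33, 33) = 66
  alpha.gen = min2(6, 66) = 6
  west.gen = mul(6, 6) = 36
  assets.gen = mul(6, 36) = 216

After the edit, cleaning proceeds:
  filter.gen: a read changed (patch.txt 6->-9) — executes, giving -9.
  merge.gen: a read changed (filter.gen 6->-9) — executes, giving 3.
  audit.gen: a read changed (merge.gen 6->3) — executes, giving 3.
  render.gen: a read changed (patch.txt 6->-9) — executes, giving -4.
  parser.gen: a read changed (render.gen 11->-4) — executes, giving -12.
  graph.gen: a read changed (parser.gen 33->-12; parser.gen 33->-12) — executes, giving -24.
  alpha.gen: a read changed (merge.gen 6->3; graph.gen 66->-24) — executes, giving -24.
  west.gen: a read changed (audit.gen 6->3; alpha.gen 6->-24) — executes, giving -72.
  assets.gen: a read changed (alpha.gen 6->-24; west.gen 36->-72) — executes, giving 1728.

9 target commands run: alpha.gen, assets.gen, audit.gen, filter.gen, graph.gen, merge.gen, parser.gen, render.gen, west.gen.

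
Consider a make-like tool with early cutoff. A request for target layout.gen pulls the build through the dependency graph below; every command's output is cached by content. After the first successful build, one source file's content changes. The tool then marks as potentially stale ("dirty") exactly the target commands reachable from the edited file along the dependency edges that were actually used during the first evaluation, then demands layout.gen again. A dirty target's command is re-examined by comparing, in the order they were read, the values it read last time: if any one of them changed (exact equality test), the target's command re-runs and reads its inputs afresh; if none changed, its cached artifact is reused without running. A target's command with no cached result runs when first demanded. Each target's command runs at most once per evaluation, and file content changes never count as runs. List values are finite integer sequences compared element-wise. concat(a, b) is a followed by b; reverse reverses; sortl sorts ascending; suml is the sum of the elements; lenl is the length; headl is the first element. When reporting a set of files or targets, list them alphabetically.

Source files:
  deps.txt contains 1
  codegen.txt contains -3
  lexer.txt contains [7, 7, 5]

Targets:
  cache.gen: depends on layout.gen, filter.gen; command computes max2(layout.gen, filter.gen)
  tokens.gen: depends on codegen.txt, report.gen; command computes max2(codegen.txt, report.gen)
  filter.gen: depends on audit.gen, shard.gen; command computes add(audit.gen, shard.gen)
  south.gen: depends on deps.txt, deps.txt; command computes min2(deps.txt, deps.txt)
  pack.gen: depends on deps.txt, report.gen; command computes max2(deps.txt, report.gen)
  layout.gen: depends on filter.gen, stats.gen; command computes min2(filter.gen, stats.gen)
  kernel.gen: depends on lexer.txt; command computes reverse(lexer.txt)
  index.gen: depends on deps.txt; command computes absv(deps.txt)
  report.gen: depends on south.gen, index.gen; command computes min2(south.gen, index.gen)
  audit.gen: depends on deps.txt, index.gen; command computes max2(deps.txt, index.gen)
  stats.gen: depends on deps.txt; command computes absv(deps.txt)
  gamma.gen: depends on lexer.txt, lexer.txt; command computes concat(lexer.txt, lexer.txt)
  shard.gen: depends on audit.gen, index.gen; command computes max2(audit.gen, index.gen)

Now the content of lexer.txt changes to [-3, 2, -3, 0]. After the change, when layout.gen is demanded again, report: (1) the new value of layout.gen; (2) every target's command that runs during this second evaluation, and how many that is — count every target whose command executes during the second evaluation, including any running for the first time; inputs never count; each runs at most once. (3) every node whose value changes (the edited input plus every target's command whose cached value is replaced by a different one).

Demanding layout.gen again yields 1.
0 target commands run: none.
The nodes whose values change: lexer.txt.
Note the shortcut — lexer.txt feeds only undemanded nodes, so no recomputation happens.

First demand of the output computes:
  index.gen = absv(1) = 1
  audit.gen = max2(1, 1) = 1
  shard.gen = max2(1, 1) = 1
  filter.gen = add(1, 1) = 2
  stats.gen = absv(1) = 1
  layout.gen = min2(2, 1) = 1

After the edit, cleaning proceeds:
  lexer.txt only reaches undemanded nodes; the second demand re-runs nothing.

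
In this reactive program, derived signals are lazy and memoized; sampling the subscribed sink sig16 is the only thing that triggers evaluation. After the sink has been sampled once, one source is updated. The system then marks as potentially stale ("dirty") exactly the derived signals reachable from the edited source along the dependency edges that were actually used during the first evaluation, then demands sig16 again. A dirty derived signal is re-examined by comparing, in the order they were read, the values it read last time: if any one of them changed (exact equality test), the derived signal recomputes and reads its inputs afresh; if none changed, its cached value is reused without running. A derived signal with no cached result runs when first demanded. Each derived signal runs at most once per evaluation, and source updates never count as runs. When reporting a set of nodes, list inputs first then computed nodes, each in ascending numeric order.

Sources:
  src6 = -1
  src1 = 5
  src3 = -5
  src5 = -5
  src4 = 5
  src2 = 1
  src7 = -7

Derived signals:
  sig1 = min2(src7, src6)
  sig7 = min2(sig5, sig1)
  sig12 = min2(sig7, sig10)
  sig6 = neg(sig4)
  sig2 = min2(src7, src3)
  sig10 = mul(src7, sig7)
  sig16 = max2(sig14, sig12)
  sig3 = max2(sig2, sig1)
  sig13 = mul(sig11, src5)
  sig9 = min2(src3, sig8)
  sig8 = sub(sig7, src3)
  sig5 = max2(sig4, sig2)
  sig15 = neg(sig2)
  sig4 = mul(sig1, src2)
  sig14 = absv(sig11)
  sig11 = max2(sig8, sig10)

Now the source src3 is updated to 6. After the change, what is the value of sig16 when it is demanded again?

Demanding sig16 again yields 49.
Note where the cutoff bites: sig5 is checked, finds nothing changed, and keeps its cache.

First demand of the output computes:
  sig1 = min2(-7, -1) = -7
  sig2 = min2(-7, -5) = -7
  sig4 = mul(-7, 1) = -7
  sig5 = max2(-7, -7) = -7
  sig7 = min2(-7, -7) = -7
  sig8 = sub(-7, -5) = -2
  sig10 = mul(-7, -7) = 49
  sig11 = max2(-2, 49) = 49
  sig12 = min2(-7, 49) = -7
  sig14 = absv(49) = 49
  sig16 = max2(49, -7) = 49

After the edit, cleaning proceeds:
  sig2: a read changed (src3 -5->6) — executes, giving -7 — identical to its old value.
  sig5: dirty, but its reads are unchanged (sig4 unchanged, sig2 unchanged); cached -7 stands.
  sig7: dirty, but its reads are unchanged (sig5 unchanged, sig1 unchanged); cached -7 stands.
  sig8: a read changed (src3 -5->6) — executes, giving -13.
  sig10: dirty, but its reads are unchanged (src7 unchanged, sig7 unchanged); cached 49 stands.
  sig11: a read changed (sig8 -2->-13) — executes, giving 49 — identical to its old value.
  sig12: dirty, but its reads are unchanged (sig7 unchanged, sig10 unchanged); cached -7 stands.
  sig14: dirty, but its reads are unchanged (sig11 unchanged); cached 49 stands.
  sig16: dirty, but its reads are unchanged (sig14 unchanged, sig12 unchanged); cached 49 stands.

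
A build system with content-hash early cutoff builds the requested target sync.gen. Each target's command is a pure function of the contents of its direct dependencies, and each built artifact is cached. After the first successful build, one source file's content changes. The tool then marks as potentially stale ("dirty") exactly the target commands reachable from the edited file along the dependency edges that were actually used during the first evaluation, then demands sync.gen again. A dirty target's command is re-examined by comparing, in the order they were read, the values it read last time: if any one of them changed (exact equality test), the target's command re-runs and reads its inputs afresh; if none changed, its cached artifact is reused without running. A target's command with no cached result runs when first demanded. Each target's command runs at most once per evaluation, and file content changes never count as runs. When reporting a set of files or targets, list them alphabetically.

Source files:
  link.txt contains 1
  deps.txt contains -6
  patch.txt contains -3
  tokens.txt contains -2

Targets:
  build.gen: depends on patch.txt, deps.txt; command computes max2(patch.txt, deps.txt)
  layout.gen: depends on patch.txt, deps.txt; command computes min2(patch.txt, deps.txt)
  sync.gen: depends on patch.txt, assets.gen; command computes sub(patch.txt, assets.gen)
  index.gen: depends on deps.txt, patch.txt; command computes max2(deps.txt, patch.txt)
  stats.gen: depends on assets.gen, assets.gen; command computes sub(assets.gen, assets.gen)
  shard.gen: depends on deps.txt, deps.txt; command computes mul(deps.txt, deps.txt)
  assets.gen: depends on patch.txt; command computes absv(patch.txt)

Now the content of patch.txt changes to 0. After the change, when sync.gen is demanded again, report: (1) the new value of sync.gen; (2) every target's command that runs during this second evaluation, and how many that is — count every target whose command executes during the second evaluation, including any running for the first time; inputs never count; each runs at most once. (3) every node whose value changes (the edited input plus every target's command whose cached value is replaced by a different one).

New value of sync.gen: 0.
Target commands that run: assets.gen, sync.gen — 2 in total.
Values that change: assets.gen, patch.txt, sync.gen.

First evaluation (everything demanded from the output):
  assets.gen = absv(-3) = 3
  sync.gen = sub(-3, 3) = -6

Propagation after the edit:
  assets.gen: runs — patch.txt -3->0; result 0.
  sync.gen: runs — patch.txt -3->0; assets.gen 3->0; result 0.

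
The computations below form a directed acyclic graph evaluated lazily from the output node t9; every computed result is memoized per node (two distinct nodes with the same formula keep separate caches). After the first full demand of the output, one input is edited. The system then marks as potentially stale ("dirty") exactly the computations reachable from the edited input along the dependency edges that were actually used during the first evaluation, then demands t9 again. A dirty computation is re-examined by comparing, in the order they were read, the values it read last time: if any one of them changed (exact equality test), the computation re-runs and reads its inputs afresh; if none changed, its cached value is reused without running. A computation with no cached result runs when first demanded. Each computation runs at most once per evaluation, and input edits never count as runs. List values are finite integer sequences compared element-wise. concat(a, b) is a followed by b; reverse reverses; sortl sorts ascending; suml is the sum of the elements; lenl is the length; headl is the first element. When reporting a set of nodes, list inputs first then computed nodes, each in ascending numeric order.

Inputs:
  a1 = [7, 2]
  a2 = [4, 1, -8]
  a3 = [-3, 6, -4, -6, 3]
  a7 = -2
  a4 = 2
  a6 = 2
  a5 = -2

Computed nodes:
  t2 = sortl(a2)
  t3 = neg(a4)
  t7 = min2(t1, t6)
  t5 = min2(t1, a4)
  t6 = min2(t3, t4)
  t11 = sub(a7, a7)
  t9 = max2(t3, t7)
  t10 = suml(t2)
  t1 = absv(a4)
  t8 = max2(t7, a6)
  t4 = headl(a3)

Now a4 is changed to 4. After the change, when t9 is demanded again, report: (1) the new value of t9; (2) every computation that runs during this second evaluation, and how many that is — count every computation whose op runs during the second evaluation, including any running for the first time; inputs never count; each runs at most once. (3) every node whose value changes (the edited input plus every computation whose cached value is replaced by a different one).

First demand of the output computes:
  t1 = absv(2) = 2
  t3 = neg(2) = -2
  t4 = headl([-3, 6, -4, -6, 3]) = -3
  t6 = min2(-2, -3) = -3
  t7 = min2(2, -3) = -3
  t9 = max2(-2, -3) = -2

After the edit, cleaning proceeds:
  t1: a read changed (a4 2->4) — executes, giving 4.
  t3: a read changed (a4 2->4) — executes, giving -4.
  t6: a read changed (t3 -2->-4) — executes, giving -4.
  t7: a read changed (t1 2->4; t6 -3->-4) — executes, giving -4.
  t9: a read changed (t3 -2->-4; t7 -3->-4) — executes, giving -4.

Demanding t9 again yields -4.
5 computations run: t1, t3, t6, t7, t9.
The nodes whose values change: a4, t1, t3, t6, t7, t9.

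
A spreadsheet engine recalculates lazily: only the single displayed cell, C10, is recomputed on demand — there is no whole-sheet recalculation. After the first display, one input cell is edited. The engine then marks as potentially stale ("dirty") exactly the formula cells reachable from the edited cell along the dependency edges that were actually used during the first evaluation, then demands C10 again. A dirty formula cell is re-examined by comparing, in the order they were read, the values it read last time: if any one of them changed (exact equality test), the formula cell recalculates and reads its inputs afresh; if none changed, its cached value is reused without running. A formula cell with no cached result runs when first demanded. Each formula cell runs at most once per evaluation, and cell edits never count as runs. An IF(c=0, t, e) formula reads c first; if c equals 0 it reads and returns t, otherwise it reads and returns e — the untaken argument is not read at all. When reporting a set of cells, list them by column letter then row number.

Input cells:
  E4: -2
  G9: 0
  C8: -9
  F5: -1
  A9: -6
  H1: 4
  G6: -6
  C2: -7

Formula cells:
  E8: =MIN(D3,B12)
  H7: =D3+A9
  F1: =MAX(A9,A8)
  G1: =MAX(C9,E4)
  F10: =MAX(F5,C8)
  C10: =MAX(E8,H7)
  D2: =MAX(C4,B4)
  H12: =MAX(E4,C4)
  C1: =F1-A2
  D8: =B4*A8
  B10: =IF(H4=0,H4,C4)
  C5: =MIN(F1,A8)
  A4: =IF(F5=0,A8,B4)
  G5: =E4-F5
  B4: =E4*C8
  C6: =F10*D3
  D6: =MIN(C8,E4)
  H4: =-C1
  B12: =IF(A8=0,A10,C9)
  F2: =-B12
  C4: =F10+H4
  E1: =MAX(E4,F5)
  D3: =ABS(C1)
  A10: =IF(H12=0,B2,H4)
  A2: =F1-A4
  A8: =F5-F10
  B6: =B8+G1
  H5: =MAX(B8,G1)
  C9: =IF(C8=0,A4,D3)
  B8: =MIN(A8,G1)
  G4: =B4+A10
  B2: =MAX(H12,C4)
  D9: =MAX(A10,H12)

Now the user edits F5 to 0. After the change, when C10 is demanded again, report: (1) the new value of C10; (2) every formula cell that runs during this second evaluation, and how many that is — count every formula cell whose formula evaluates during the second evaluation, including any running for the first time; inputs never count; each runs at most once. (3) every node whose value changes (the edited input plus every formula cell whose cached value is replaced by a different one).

New value of C10: 0.
Formula cells that run: A2, A4, A8, A10, B2, B12, C1, C4, C10, D3, E8, F10, H4, H7, H12 — 15 in total.
Values that change: A2, A4, A10, B12, C1, C4, C10, D3, E8, F5, F10, H4, H7, H12.
Key observation: a condition flipped, so demand reaches new nodes — B2 runs for the first time.

First evaluation (everything demanded from the output):
  B4 = -2 * -9 = 18
  F10 = MAX(-1, -9) = -1
  A8 = -1 - -1 = 0
  A4 = IF(F5=0: F5=-1 -> else branch B4) = 18
  F1 = MAX(-6, 0) = 0
  A2 = 0 - 18 = -18
  C1 = 0 - -18 = 18
  D3 = ABS(18) = 18
  H4 = -(18) = -18
  C4 = -1 + -18 = -19
  H7 = 18 + -6 = 12
  H12 = MAX(-2, -19) = -2
  A10 = IF(H12=0: H12=-2 -> else branch H4) = -18
  B12 = IF(A8=0: A8=0 -> then branch A10) = -18
  E8 = MIN(18, -18) = -18
  C10 = MAX(-18, 12) = 12

Propagation after the edit:
  F10: runs — F5 -1->0; result 0.
  A8: runs — F5 -1->0; F10 -1->0; result 0 (same value as before).
  A4: runs — F5 -1->0; result 0.
  F1: checked — values it read are unchanged (A9 unchanged, A8 unchanged); reused cached 0 without running.
  A2: runs — A4 18->0; result 0.
  C1: runs — A2 -18->0; result 0.
  D3: runs — C1 18->0; result 0.
  H4: runs — C1 18->0; result 0.
  C4: runs — F10 -1->0; H4 -18->0; result 0.
  H7: runs — D3 18->0; result -6.
  H12: runs — C4 -19->0; result 0.
  B2: demanded for the first time — runs, produces 0.
  A10: runs — H12 -2->0; H4 -18->0; result 0.
  B12: runs — A10 -18->0; result 0.
  E8: runs — D3 18->0; B12 -18->0; result 0.
  C10: runs — E8 -18->0; H7 12->-6; result 0.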